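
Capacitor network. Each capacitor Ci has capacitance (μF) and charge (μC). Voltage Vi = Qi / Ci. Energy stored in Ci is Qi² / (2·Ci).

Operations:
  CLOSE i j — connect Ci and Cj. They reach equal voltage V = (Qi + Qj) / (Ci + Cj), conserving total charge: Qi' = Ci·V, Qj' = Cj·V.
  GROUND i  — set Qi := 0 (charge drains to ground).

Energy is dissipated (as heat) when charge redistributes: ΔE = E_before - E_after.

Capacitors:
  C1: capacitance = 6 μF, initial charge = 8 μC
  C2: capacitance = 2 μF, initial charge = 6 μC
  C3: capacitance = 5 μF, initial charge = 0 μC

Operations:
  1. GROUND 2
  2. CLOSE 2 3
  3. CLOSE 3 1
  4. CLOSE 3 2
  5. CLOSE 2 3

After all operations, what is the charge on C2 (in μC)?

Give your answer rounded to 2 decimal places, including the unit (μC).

Initial: C1(6μF, Q=8μC, V=1.33V), C2(2μF, Q=6μC, V=3.00V), C3(5μF, Q=0μC, V=0.00V)
Op 1: GROUND 2: Q2=0; energy lost=9.000
Op 2: CLOSE 2-3: Q_total=0.00, C_total=7.00, V=0.00; Q2=0.00, Q3=0.00; dissipated=0.000
Op 3: CLOSE 3-1: Q_total=8.00, C_total=11.00, V=0.73; Q3=3.64, Q1=4.36; dissipated=2.424
Op 4: CLOSE 3-2: Q_total=3.64, C_total=7.00, V=0.52; Q3=2.60, Q2=1.04; dissipated=0.378
Op 5: CLOSE 2-3: Q_total=3.64, C_total=7.00, V=0.52; Q2=1.04, Q3=2.60; dissipated=0.000
Final charges: Q1=4.36, Q2=1.04, Q3=2.60

Answer: 1.04 μC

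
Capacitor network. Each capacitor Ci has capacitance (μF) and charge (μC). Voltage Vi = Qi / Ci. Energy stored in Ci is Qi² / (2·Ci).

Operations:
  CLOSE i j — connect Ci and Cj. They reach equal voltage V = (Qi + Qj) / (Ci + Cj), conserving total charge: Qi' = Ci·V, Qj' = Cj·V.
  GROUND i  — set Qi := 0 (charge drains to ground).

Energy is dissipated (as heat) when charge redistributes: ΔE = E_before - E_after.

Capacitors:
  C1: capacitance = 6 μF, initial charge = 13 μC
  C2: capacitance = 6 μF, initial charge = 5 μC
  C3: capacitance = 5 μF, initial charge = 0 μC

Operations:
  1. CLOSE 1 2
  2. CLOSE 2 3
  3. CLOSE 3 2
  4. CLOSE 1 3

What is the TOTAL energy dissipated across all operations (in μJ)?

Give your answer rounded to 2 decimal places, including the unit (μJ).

Answer: 6.37 μJ

Derivation:
Initial: C1(6μF, Q=13μC, V=2.17V), C2(6μF, Q=5μC, V=0.83V), C3(5μF, Q=0μC, V=0.00V)
Op 1: CLOSE 1-2: Q_total=18.00, C_total=12.00, V=1.50; Q1=9.00, Q2=9.00; dissipated=2.667
Op 2: CLOSE 2-3: Q_total=9.00, C_total=11.00, V=0.82; Q2=4.91, Q3=4.09; dissipated=3.068
Op 3: CLOSE 3-2: Q_total=9.00, C_total=11.00, V=0.82; Q3=4.09, Q2=4.91; dissipated=0.000
Op 4: CLOSE 1-3: Q_total=13.09, C_total=11.00, V=1.19; Q1=7.14, Q3=5.95; dissipated=0.634
Total dissipated: 6.369 μJ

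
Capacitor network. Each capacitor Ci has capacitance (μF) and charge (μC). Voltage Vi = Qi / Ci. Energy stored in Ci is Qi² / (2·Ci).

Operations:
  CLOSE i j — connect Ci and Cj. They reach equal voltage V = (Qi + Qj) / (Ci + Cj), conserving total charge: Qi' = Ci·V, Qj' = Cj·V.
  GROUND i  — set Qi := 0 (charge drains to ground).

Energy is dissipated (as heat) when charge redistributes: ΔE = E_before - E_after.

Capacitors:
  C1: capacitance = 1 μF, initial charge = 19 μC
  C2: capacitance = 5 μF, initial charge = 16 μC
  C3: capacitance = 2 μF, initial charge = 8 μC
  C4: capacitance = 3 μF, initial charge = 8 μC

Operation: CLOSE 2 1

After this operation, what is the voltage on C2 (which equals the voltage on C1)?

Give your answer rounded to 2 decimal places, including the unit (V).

Initial: C1(1μF, Q=19μC, V=19.00V), C2(5μF, Q=16μC, V=3.20V), C3(2μF, Q=8μC, V=4.00V), C4(3μF, Q=8μC, V=2.67V)
Op 1: CLOSE 2-1: Q_total=35.00, C_total=6.00, V=5.83; Q2=29.17, Q1=5.83; dissipated=104.017

Answer: 5.83 V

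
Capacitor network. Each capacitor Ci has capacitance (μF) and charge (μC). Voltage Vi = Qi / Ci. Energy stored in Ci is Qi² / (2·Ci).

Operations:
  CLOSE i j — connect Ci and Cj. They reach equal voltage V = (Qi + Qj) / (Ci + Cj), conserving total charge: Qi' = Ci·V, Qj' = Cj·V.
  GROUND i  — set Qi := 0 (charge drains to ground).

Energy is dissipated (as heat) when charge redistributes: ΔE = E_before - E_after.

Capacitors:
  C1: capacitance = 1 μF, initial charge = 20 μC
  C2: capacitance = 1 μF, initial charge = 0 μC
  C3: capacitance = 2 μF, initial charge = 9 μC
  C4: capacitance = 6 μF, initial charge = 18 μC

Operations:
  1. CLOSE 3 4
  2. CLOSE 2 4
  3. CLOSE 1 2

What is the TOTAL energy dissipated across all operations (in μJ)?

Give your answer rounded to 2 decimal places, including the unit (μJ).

Answer: 79.73 μJ

Derivation:
Initial: C1(1μF, Q=20μC, V=20.00V), C2(1μF, Q=0μC, V=0.00V), C3(2μF, Q=9μC, V=4.50V), C4(6μF, Q=18μC, V=3.00V)
Op 1: CLOSE 3-4: Q_total=27.00, C_total=8.00, V=3.38; Q3=6.75, Q4=20.25; dissipated=1.688
Op 2: CLOSE 2-4: Q_total=20.25, C_total=7.00, V=2.89; Q2=2.89, Q4=17.36; dissipated=4.882
Op 3: CLOSE 1-2: Q_total=22.89, C_total=2.00, V=11.45; Q1=11.45, Q2=11.45; dissipated=73.164
Total dissipated: 79.733 μJ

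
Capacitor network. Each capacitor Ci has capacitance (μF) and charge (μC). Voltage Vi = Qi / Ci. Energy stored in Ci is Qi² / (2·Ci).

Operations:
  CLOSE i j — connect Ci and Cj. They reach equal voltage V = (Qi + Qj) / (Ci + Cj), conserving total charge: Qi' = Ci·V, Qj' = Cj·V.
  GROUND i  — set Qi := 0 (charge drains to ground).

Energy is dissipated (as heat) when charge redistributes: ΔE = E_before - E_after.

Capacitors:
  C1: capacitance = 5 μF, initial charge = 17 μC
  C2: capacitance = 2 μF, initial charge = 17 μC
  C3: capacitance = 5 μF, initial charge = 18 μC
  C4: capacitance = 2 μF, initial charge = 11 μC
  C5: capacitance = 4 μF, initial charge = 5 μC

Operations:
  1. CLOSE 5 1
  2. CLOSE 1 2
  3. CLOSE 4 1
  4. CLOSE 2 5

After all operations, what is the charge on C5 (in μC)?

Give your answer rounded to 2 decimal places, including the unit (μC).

Answer: 12.08 μC

Derivation:
Initial: C1(5μF, Q=17μC, V=3.40V), C2(2μF, Q=17μC, V=8.50V), C3(5μF, Q=18μC, V=3.60V), C4(2μF, Q=11μC, V=5.50V), C5(4μF, Q=5μC, V=1.25V)
Op 1: CLOSE 5-1: Q_total=22.00, C_total=9.00, V=2.44; Q5=9.78, Q1=12.22; dissipated=5.136
Op 2: CLOSE 1-2: Q_total=29.22, C_total=7.00, V=4.17; Q1=20.87, Q2=8.35; dissipated=26.193
Op 3: CLOSE 4-1: Q_total=31.87, C_total=7.00, V=4.55; Q4=9.11, Q1=22.77; dissipated=1.255
Op 4: CLOSE 2-5: Q_total=18.13, C_total=6.00, V=3.02; Q2=6.04, Q5=12.08; dissipated=1.996
Final charges: Q1=22.77, Q2=6.04, Q3=18.00, Q4=9.11, Q5=12.08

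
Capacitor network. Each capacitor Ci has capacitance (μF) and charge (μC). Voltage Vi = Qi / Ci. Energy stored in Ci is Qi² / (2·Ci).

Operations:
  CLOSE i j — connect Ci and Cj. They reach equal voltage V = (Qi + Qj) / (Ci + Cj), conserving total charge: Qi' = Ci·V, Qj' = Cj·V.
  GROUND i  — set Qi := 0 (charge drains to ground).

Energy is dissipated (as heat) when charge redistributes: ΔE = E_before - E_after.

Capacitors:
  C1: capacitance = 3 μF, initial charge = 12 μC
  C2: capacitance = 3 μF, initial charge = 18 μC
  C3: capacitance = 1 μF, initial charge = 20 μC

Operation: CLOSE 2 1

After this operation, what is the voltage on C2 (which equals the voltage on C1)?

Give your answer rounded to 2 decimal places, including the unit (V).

Answer: 5.00 V

Derivation:
Initial: C1(3μF, Q=12μC, V=4.00V), C2(3μF, Q=18μC, V=6.00V), C3(1μF, Q=20μC, V=20.00V)
Op 1: CLOSE 2-1: Q_total=30.00, C_total=6.00, V=5.00; Q2=15.00, Q1=15.00; dissipated=3.000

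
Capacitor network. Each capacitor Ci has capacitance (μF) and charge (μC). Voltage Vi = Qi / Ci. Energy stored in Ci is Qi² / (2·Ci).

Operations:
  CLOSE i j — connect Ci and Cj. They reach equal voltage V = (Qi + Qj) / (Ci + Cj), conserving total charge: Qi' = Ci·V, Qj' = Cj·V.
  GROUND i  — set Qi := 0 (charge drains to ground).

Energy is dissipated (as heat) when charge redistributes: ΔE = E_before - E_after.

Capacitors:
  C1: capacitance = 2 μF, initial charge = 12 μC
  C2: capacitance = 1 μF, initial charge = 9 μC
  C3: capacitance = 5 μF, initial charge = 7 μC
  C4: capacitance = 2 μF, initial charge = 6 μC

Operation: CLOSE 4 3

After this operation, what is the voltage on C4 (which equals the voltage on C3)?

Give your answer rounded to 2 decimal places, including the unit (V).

Initial: C1(2μF, Q=12μC, V=6.00V), C2(1μF, Q=9μC, V=9.00V), C3(5μF, Q=7μC, V=1.40V), C4(2μF, Q=6μC, V=3.00V)
Op 1: CLOSE 4-3: Q_total=13.00, C_total=7.00, V=1.86; Q4=3.71, Q3=9.29; dissipated=1.829

Answer: 1.86 V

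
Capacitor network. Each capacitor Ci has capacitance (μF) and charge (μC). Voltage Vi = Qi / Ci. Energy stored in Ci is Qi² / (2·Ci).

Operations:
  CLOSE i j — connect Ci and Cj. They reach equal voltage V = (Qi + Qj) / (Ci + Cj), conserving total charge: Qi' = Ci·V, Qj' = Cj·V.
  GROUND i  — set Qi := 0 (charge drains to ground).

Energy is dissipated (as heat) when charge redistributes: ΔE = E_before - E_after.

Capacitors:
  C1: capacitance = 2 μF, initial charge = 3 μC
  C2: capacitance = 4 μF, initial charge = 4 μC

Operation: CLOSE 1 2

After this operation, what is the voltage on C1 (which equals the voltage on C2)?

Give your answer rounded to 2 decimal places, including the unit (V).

Answer: 1.17 V

Derivation:
Initial: C1(2μF, Q=3μC, V=1.50V), C2(4μF, Q=4μC, V=1.00V)
Op 1: CLOSE 1-2: Q_total=7.00, C_total=6.00, V=1.17; Q1=2.33, Q2=4.67; dissipated=0.167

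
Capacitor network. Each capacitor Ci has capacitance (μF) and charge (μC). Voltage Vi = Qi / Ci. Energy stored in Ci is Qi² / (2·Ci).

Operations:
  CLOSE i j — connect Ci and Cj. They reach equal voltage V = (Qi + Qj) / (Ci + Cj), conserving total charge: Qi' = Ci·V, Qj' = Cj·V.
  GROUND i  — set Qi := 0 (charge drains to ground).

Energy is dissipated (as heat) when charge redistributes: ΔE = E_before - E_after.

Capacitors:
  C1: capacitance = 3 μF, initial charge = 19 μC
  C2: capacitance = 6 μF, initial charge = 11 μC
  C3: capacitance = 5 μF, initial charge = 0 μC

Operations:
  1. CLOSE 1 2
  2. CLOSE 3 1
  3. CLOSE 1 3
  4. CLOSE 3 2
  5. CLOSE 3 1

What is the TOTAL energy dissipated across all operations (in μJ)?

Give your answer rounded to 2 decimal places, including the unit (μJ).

Answer: 37.80 μJ

Derivation:
Initial: C1(3μF, Q=19μC, V=6.33V), C2(6μF, Q=11μC, V=1.83V), C3(5μF, Q=0μC, V=0.00V)
Op 1: CLOSE 1-2: Q_total=30.00, C_total=9.00, V=3.33; Q1=10.00, Q2=20.00; dissipated=20.250
Op 2: CLOSE 3-1: Q_total=10.00, C_total=8.00, V=1.25; Q3=6.25, Q1=3.75; dissipated=10.417
Op 3: CLOSE 1-3: Q_total=10.00, C_total=8.00, V=1.25; Q1=3.75, Q3=6.25; dissipated=0.000
Op 4: CLOSE 3-2: Q_total=26.25, C_total=11.00, V=2.39; Q3=11.93, Q2=14.32; dissipated=5.919
Op 5: CLOSE 3-1: Q_total=15.68, C_total=8.00, V=1.96; Q3=9.80, Q1=5.88; dissipated=1.211
Total dissipated: 37.796 μJ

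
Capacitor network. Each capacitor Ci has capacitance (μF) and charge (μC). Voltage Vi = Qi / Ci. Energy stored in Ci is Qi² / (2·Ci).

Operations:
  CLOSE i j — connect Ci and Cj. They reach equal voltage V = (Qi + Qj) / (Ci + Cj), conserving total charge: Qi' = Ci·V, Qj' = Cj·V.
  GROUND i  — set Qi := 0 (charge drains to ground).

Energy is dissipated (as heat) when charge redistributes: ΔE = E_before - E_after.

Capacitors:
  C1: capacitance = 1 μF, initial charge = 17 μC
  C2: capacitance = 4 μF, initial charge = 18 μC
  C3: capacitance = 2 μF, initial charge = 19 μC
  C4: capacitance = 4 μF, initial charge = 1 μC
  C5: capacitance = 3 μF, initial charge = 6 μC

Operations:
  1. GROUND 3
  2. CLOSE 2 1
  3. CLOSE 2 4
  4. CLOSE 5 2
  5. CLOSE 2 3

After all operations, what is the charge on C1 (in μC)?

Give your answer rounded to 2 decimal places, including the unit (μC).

Answer: 7.00 μC

Derivation:
Initial: C1(1μF, Q=17μC, V=17.00V), C2(4μF, Q=18μC, V=4.50V), C3(2μF, Q=19μC, V=9.50V), C4(4μF, Q=1μC, V=0.25V), C5(3μF, Q=6μC, V=2.00V)
Op 1: GROUND 3: Q3=0; energy lost=90.250
Op 2: CLOSE 2-1: Q_total=35.00, C_total=5.00, V=7.00; Q2=28.00, Q1=7.00; dissipated=62.500
Op 3: CLOSE 2-4: Q_total=29.00, C_total=8.00, V=3.62; Q2=14.50, Q4=14.50; dissipated=45.562
Op 4: CLOSE 5-2: Q_total=20.50, C_total=7.00, V=2.93; Q5=8.79, Q2=11.71; dissipated=2.263
Op 5: CLOSE 2-3: Q_total=11.71, C_total=6.00, V=1.95; Q2=7.81, Q3=3.90; dissipated=5.718
Final charges: Q1=7.00, Q2=7.81, Q3=3.90, Q4=14.50, Q5=8.79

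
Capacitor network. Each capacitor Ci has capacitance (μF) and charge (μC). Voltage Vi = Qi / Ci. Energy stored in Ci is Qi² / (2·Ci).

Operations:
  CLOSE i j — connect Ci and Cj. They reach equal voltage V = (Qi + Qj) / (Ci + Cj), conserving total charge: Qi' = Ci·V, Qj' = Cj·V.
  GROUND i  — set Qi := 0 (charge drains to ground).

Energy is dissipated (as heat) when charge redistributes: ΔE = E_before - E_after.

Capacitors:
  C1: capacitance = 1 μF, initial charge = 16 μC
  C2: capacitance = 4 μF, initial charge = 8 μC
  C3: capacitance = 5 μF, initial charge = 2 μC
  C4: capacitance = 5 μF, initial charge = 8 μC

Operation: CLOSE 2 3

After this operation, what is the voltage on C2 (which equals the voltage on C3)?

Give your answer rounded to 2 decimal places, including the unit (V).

Answer: 1.11 V

Derivation:
Initial: C1(1μF, Q=16μC, V=16.00V), C2(4μF, Q=8μC, V=2.00V), C3(5μF, Q=2μC, V=0.40V), C4(5μF, Q=8μC, V=1.60V)
Op 1: CLOSE 2-3: Q_total=10.00, C_total=9.00, V=1.11; Q2=4.44, Q3=5.56; dissipated=2.844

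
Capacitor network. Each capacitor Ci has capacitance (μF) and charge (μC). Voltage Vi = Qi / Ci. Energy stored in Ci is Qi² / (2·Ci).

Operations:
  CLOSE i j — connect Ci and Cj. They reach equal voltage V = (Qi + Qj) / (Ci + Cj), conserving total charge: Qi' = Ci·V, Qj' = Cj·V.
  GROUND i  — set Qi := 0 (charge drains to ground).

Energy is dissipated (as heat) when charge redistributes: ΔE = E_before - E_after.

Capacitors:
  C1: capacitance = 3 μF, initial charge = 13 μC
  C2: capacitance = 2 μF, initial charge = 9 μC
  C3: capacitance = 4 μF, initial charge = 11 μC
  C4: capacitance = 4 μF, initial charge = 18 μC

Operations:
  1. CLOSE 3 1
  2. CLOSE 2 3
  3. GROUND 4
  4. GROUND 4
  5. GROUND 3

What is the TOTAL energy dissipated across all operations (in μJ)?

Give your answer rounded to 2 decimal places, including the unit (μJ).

Answer: 72.08 μJ

Derivation:
Initial: C1(3μF, Q=13μC, V=4.33V), C2(2μF, Q=9μC, V=4.50V), C3(4μF, Q=11μC, V=2.75V), C4(4μF, Q=18μC, V=4.50V)
Op 1: CLOSE 3-1: Q_total=24.00, C_total=7.00, V=3.43; Q3=13.71, Q1=10.29; dissipated=2.149
Op 2: CLOSE 2-3: Q_total=22.71, C_total=6.00, V=3.79; Q2=7.57, Q3=15.14; dissipated=0.765
Op 3: GROUND 4: Q4=0; energy lost=40.500
Op 4: GROUND 4: Q4=0; energy lost=0.000
Op 5: GROUND 3: Q3=0; energy lost=28.663
Total dissipated: 72.077 μJ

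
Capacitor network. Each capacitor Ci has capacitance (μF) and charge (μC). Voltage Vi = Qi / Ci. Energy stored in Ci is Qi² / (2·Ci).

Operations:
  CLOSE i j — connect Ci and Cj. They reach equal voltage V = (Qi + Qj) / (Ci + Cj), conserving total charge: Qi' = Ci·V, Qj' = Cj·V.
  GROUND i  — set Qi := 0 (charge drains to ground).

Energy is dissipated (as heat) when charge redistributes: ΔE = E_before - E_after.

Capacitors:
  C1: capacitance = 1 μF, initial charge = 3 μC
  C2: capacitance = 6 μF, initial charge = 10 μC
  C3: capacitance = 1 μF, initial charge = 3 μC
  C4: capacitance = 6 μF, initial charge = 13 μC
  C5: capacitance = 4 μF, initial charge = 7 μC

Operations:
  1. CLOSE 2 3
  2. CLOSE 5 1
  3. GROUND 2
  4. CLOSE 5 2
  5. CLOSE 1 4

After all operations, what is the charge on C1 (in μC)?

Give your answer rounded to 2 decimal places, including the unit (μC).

Initial: C1(1μF, Q=3μC, V=3.00V), C2(6μF, Q=10μC, V=1.67V), C3(1μF, Q=3μC, V=3.00V), C4(6μF, Q=13μC, V=2.17V), C5(4μF, Q=7μC, V=1.75V)
Op 1: CLOSE 2-3: Q_total=13.00, C_total=7.00, V=1.86; Q2=11.14, Q3=1.86; dissipated=0.762
Op 2: CLOSE 5-1: Q_total=10.00, C_total=5.00, V=2.00; Q5=8.00, Q1=2.00; dissipated=0.625
Op 3: GROUND 2: Q2=0; energy lost=10.347
Op 4: CLOSE 5-2: Q_total=8.00, C_total=10.00, V=0.80; Q5=3.20, Q2=4.80; dissipated=4.800
Op 5: CLOSE 1-4: Q_total=15.00, C_total=7.00, V=2.14; Q1=2.14, Q4=12.86; dissipated=0.012
Final charges: Q1=2.14, Q2=4.80, Q3=1.86, Q4=12.86, Q5=3.20

Answer: 2.14 μC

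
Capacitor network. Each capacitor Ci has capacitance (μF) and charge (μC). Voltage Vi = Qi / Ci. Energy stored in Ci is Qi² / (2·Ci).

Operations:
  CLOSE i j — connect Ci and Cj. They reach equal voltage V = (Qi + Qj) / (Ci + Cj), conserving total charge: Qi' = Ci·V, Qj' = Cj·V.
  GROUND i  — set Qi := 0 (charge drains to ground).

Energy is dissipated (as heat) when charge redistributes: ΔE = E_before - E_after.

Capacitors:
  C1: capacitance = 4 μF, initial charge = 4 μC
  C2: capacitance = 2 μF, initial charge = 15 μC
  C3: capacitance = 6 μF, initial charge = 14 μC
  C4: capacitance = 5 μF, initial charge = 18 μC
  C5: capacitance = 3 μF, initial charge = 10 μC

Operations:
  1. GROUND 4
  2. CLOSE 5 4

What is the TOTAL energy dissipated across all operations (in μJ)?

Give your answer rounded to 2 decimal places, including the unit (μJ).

Initial: C1(4μF, Q=4μC, V=1.00V), C2(2μF, Q=15μC, V=7.50V), C3(6μF, Q=14μC, V=2.33V), C4(5μF, Q=18μC, V=3.60V), C5(3μF, Q=10μC, V=3.33V)
Op 1: GROUND 4: Q4=0; energy lost=32.400
Op 2: CLOSE 5-4: Q_total=10.00, C_total=8.00, V=1.25; Q5=3.75, Q4=6.25; dissipated=10.417
Total dissipated: 42.817 μJ

Answer: 42.82 μJ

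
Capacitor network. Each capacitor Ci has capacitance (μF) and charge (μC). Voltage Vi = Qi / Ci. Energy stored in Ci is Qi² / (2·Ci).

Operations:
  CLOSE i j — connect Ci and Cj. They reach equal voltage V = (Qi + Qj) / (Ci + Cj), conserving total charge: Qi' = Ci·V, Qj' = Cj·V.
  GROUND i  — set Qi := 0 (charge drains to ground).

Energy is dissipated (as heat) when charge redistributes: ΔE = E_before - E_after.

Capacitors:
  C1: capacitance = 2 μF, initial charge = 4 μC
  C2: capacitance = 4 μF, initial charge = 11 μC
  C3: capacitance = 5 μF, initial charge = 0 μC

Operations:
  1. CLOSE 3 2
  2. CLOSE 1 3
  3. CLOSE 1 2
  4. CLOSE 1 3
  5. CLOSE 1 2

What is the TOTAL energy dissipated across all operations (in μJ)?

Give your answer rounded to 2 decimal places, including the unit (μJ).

Initial: C1(2μF, Q=4μC, V=2.00V), C2(4μF, Q=11μC, V=2.75V), C3(5μF, Q=0μC, V=0.00V)
Op 1: CLOSE 3-2: Q_total=11.00, C_total=9.00, V=1.22; Q3=6.11, Q2=4.89; dissipated=8.403
Op 2: CLOSE 1-3: Q_total=10.11, C_total=7.00, V=1.44; Q1=2.89, Q3=7.22; dissipated=0.432
Op 3: CLOSE 1-2: Q_total=7.78, C_total=6.00, V=1.30; Q1=2.59, Q2=5.19; dissipated=0.033
Op 4: CLOSE 1-3: Q_total=9.81, C_total=7.00, V=1.40; Q1=2.80, Q3=7.01; dissipated=0.016
Op 5: CLOSE 1-2: Q_total=7.99, C_total=6.00, V=1.33; Q1=2.66, Q2=5.33; dissipated=0.007
Total dissipated: 8.891 μJ

Answer: 8.89 μJ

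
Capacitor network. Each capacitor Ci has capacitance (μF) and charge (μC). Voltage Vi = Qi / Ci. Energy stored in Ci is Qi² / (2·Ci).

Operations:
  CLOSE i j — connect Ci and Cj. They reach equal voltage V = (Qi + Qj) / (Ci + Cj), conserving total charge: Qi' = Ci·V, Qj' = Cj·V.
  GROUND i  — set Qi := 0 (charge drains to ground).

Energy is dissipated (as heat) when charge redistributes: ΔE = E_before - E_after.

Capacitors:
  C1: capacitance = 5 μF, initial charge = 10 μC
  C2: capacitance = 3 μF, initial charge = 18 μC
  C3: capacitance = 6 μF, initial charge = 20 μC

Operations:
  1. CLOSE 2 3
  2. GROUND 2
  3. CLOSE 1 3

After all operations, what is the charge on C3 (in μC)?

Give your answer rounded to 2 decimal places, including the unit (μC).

Initial: C1(5μF, Q=10μC, V=2.00V), C2(3μF, Q=18μC, V=6.00V), C3(6μF, Q=20μC, V=3.33V)
Op 1: CLOSE 2-3: Q_total=38.00, C_total=9.00, V=4.22; Q2=12.67, Q3=25.33; dissipated=7.111
Op 2: GROUND 2: Q2=0; energy lost=26.741
Op 3: CLOSE 1-3: Q_total=35.33, C_total=11.00, V=3.21; Q1=16.06, Q3=19.27; dissipated=6.734
Final charges: Q1=16.06, Q2=0.00, Q3=19.27

Answer: 19.27 μC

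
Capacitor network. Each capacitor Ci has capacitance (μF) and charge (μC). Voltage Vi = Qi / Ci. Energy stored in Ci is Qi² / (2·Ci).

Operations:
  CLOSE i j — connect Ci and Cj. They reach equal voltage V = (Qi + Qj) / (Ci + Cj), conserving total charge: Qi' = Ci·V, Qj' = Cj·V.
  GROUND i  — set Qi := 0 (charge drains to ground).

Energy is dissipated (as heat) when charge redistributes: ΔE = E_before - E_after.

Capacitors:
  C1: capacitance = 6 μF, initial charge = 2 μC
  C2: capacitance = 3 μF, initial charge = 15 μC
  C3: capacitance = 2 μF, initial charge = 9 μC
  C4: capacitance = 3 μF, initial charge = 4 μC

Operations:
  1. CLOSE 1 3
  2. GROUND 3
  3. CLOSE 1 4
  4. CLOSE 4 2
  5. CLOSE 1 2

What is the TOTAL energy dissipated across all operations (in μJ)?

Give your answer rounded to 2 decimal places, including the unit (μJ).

Initial: C1(6μF, Q=2μC, V=0.33V), C2(3μF, Q=15μC, V=5.00V), C3(2μF, Q=9μC, V=4.50V), C4(3μF, Q=4μC, V=1.33V)
Op 1: CLOSE 1-3: Q_total=11.00, C_total=8.00, V=1.38; Q1=8.25, Q3=2.75; dissipated=13.021
Op 2: GROUND 3: Q3=0; energy lost=1.891
Op 3: CLOSE 1-4: Q_total=12.25, C_total=9.00, V=1.36; Q1=8.17, Q4=4.08; dissipated=0.002
Op 4: CLOSE 4-2: Q_total=19.08, C_total=6.00, V=3.18; Q4=9.54, Q2=9.54; dissipated=9.931
Op 5: CLOSE 1-2: Q_total=17.71, C_total=9.00, V=1.97; Q1=11.81, Q2=5.90; dissipated=3.310
Total dissipated: 28.155 μJ

Answer: 28.15 μJ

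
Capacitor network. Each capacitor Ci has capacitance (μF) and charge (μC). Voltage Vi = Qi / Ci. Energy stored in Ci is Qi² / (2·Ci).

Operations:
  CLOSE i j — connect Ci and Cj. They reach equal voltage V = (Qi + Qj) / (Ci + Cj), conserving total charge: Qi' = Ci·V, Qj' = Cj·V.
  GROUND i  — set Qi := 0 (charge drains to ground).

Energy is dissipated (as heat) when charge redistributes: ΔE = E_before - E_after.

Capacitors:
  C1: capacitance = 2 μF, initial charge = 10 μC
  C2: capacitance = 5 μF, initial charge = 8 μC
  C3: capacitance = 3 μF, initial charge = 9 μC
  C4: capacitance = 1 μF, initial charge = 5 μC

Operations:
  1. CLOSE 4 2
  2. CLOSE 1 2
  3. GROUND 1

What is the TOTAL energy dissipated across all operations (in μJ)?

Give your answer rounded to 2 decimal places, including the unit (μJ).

Answer: 19.41 μJ

Derivation:
Initial: C1(2μF, Q=10μC, V=5.00V), C2(5μF, Q=8μC, V=1.60V), C3(3μF, Q=9μC, V=3.00V), C4(1μF, Q=5μC, V=5.00V)
Op 1: CLOSE 4-2: Q_total=13.00, C_total=6.00, V=2.17; Q4=2.17, Q2=10.83; dissipated=4.817
Op 2: CLOSE 1-2: Q_total=20.83, C_total=7.00, V=2.98; Q1=5.95, Q2=14.88; dissipated=5.734
Op 3: GROUND 1: Q1=0; energy lost=8.858
Total dissipated: 19.409 μJ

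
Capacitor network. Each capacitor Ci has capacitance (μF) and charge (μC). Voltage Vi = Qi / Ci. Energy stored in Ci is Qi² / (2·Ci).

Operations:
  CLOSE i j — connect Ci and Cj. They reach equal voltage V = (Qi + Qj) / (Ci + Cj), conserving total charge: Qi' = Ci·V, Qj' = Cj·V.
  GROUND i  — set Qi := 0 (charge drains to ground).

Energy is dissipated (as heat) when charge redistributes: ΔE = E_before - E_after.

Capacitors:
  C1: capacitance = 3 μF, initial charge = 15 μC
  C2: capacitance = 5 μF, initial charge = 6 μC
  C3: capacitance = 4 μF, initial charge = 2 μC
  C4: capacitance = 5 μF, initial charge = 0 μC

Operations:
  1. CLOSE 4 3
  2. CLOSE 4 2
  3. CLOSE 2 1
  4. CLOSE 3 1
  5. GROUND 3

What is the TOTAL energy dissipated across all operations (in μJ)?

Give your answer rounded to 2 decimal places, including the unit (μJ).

Initial: C1(3μF, Q=15μC, V=5.00V), C2(5μF, Q=6μC, V=1.20V), C3(4μF, Q=2μC, V=0.50V), C4(5μF, Q=0μC, V=0.00V)
Op 1: CLOSE 4-3: Q_total=2.00, C_total=9.00, V=0.22; Q4=1.11, Q3=0.89; dissipated=0.278
Op 2: CLOSE 4-2: Q_total=7.11, C_total=10.00, V=0.71; Q4=3.56, Q2=3.56; dissipated=1.195
Op 3: CLOSE 2-1: Q_total=18.56, C_total=8.00, V=2.32; Q2=11.60, Q1=6.96; dissipated=17.245
Op 4: CLOSE 3-1: Q_total=7.85, C_total=7.00, V=1.12; Q3=4.48, Q1=3.36; dissipated=3.770
Op 5: GROUND 3: Q3=0; energy lost=2.513
Total dissipated: 25.001 μJ

Answer: 25.00 μJ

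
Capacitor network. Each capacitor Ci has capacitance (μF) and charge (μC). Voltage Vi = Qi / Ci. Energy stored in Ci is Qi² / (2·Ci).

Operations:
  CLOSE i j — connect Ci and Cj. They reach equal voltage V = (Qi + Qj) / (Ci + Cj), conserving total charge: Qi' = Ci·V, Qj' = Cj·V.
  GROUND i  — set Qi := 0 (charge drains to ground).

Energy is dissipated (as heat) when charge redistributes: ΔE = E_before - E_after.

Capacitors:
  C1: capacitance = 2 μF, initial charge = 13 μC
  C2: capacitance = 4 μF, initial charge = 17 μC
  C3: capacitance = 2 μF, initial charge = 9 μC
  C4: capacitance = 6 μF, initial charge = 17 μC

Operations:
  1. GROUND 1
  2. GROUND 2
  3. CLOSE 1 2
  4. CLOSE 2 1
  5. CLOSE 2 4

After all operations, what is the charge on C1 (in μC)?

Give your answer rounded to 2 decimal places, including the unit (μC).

Initial: C1(2μF, Q=13μC, V=6.50V), C2(4μF, Q=17μC, V=4.25V), C3(2μF, Q=9μC, V=4.50V), C4(6μF, Q=17μC, V=2.83V)
Op 1: GROUND 1: Q1=0; energy lost=42.250
Op 2: GROUND 2: Q2=0; energy lost=36.125
Op 3: CLOSE 1-2: Q_total=0.00, C_total=6.00, V=0.00; Q1=0.00, Q2=0.00; dissipated=0.000
Op 4: CLOSE 2-1: Q_total=0.00, C_total=6.00, V=0.00; Q2=0.00, Q1=0.00; dissipated=0.000
Op 5: CLOSE 2-4: Q_total=17.00, C_total=10.00, V=1.70; Q2=6.80, Q4=10.20; dissipated=9.633
Final charges: Q1=0.00, Q2=6.80, Q3=9.00, Q4=10.20

Answer: 0.00 μC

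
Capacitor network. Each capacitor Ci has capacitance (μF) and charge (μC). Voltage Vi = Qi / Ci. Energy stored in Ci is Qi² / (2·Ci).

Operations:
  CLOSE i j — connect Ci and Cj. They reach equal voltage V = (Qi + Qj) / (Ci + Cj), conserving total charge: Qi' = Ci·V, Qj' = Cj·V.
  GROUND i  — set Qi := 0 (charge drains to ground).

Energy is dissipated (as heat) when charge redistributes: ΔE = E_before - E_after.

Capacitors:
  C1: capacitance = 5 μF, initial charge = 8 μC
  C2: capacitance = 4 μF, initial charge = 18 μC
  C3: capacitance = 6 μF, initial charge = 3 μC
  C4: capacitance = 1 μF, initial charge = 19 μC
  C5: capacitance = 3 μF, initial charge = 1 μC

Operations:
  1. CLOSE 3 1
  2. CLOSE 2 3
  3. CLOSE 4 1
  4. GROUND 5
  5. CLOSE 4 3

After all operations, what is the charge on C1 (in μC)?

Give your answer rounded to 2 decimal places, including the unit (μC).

Initial: C1(5μF, Q=8μC, V=1.60V), C2(4μF, Q=18μC, V=4.50V), C3(6μF, Q=3μC, V=0.50V), C4(1μF, Q=19μC, V=19.00V), C5(3μF, Q=1μC, V=0.33V)
Op 1: CLOSE 3-1: Q_total=11.00, C_total=11.00, V=1.00; Q3=6.00, Q1=5.00; dissipated=1.650
Op 2: CLOSE 2-3: Q_total=24.00, C_total=10.00, V=2.40; Q2=9.60, Q3=14.40; dissipated=14.700
Op 3: CLOSE 4-1: Q_total=24.00, C_total=6.00, V=4.00; Q4=4.00, Q1=20.00; dissipated=135.000
Op 4: GROUND 5: Q5=0; energy lost=0.167
Op 5: CLOSE 4-3: Q_total=18.40, C_total=7.00, V=2.63; Q4=2.63, Q3=15.77; dissipated=1.097
Final charges: Q1=20.00, Q2=9.60, Q3=15.77, Q4=2.63, Q5=0.00

Answer: 20.00 μC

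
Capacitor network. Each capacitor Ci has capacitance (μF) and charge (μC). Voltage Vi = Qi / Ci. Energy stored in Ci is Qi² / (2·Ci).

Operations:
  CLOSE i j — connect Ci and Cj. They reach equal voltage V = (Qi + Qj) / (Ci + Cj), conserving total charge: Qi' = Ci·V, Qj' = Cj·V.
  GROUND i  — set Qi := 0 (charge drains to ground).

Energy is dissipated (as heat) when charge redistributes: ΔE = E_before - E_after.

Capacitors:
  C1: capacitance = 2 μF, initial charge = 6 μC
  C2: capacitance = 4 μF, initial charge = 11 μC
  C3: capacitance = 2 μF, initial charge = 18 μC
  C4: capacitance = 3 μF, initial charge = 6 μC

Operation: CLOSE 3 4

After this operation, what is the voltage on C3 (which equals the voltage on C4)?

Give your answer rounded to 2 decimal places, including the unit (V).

Initial: C1(2μF, Q=6μC, V=3.00V), C2(4μF, Q=11μC, V=2.75V), C3(2μF, Q=18μC, V=9.00V), C4(3μF, Q=6μC, V=2.00V)
Op 1: CLOSE 3-4: Q_total=24.00, C_total=5.00, V=4.80; Q3=9.60, Q4=14.40; dissipated=29.400

Answer: 4.80 V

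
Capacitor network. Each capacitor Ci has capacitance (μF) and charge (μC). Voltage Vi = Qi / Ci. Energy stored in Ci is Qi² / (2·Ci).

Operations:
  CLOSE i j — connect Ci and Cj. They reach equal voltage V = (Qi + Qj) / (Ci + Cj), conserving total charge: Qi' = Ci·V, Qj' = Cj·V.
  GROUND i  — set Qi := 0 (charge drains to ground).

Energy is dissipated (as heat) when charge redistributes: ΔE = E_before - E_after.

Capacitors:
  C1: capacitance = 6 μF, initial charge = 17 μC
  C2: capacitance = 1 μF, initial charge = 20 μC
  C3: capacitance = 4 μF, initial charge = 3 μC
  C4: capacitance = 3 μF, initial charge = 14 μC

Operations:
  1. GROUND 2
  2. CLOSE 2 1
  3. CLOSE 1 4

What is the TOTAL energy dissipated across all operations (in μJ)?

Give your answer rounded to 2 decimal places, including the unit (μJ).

Initial: C1(6μF, Q=17μC, V=2.83V), C2(1μF, Q=20μC, V=20.00V), C3(4μF, Q=3μC, V=0.75V), C4(3μF, Q=14μC, V=4.67V)
Op 1: GROUND 2: Q2=0; energy lost=200.000
Op 2: CLOSE 2-1: Q_total=17.00, C_total=7.00, V=2.43; Q2=2.43, Q1=14.57; dissipated=3.440
Op 3: CLOSE 1-4: Q_total=28.57, C_total=9.00, V=3.17; Q1=19.05, Q4=9.52; dissipated=5.009
Total dissipated: 208.450 μJ

Answer: 208.45 μJ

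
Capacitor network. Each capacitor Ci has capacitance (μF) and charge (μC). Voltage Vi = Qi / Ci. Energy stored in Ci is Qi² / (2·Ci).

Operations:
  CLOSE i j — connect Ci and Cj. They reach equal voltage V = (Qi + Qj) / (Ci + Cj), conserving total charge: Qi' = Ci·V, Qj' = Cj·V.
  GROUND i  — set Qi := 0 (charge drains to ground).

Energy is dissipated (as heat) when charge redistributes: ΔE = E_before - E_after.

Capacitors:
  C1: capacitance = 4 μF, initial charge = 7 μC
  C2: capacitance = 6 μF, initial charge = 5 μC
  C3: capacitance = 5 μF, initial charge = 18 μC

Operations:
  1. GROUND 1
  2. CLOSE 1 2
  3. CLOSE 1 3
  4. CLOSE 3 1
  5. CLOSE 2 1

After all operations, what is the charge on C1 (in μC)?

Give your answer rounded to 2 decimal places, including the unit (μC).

Answer: 4.76 μC

Derivation:
Initial: C1(4μF, Q=7μC, V=1.75V), C2(6μF, Q=5μC, V=0.83V), C3(5μF, Q=18μC, V=3.60V)
Op 1: GROUND 1: Q1=0; energy lost=6.125
Op 2: CLOSE 1-2: Q_total=5.00, C_total=10.00, V=0.50; Q1=2.00, Q2=3.00; dissipated=0.833
Op 3: CLOSE 1-3: Q_total=20.00, C_total=9.00, V=2.22; Q1=8.89, Q3=11.11; dissipated=10.678
Op 4: CLOSE 3-1: Q_total=20.00, C_total=9.00, V=2.22; Q3=11.11, Q1=8.89; dissipated=0.000
Op 5: CLOSE 2-1: Q_total=11.89, C_total=10.00, V=1.19; Q2=7.13, Q1=4.76; dissipated=3.559
Final charges: Q1=4.76, Q2=7.13, Q3=11.11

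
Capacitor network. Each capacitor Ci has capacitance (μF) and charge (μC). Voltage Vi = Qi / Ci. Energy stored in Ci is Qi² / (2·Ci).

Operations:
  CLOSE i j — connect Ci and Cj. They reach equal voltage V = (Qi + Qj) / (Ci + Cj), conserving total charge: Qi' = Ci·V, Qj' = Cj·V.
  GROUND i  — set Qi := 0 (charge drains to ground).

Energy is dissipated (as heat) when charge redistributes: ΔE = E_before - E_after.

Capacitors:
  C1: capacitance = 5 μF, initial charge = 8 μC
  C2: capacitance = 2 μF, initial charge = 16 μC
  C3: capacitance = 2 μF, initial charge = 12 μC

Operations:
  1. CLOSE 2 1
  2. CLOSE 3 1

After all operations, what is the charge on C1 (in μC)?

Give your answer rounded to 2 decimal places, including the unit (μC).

Answer: 20.82 μC

Derivation:
Initial: C1(5μF, Q=8μC, V=1.60V), C2(2μF, Q=16μC, V=8.00V), C3(2μF, Q=12μC, V=6.00V)
Op 1: CLOSE 2-1: Q_total=24.00, C_total=7.00, V=3.43; Q2=6.86, Q1=17.14; dissipated=29.257
Op 2: CLOSE 3-1: Q_total=29.14, C_total=7.00, V=4.16; Q3=8.33, Q1=20.82; dissipated=4.723
Final charges: Q1=20.82, Q2=6.86, Q3=8.33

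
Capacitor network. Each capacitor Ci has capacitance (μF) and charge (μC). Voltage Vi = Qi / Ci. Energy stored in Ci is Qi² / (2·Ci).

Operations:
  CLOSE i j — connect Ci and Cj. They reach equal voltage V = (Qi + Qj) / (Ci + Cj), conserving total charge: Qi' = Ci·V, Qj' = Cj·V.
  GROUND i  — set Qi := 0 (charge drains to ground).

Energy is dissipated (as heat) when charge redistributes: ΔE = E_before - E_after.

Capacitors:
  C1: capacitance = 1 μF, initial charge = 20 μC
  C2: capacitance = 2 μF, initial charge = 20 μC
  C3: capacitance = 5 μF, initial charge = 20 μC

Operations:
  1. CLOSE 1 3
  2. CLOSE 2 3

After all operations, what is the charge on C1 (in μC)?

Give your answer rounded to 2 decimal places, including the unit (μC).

Initial: C1(1μF, Q=20μC, V=20.00V), C2(2μF, Q=20μC, V=10.00V), C3(5μF, Q=20μC, V=4.00V)
Op 1: CLOSE 1-3: Q_total=40.00, C_total=6.00, V=6.67; Q1=6.67, Q3=33.33; dissipated=106.667
Op 2: CLOSE 2-3: Q_total=53.33, C_total=7.00, V=7.62; Q2=15.24, Q3=38.10; dissipated=7.937
Final charges: Q1=6.67, Q2=15.24, Q3=38.10

Answer: 6.67 μC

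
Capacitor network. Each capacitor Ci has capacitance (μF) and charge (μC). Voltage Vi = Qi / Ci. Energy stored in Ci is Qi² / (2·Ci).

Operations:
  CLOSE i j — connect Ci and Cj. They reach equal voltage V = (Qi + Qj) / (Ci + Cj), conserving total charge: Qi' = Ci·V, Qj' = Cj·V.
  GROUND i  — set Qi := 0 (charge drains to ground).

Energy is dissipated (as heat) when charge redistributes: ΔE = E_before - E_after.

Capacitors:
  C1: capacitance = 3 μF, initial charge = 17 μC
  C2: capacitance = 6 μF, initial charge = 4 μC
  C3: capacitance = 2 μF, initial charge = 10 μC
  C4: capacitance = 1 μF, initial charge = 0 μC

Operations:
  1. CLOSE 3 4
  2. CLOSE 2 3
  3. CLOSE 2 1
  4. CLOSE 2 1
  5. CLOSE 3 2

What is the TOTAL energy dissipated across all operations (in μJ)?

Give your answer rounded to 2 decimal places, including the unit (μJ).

Answer: 34.01 μJ

Derivation:
Initial: C1(3μF, Q=17μC, V=5.67V), C2(6μF, Q=4μC, V=0.67V), C3(2μF, Q=10μC, V=5.00V), C4(1μF, Q=0μC, V=0.00V)
Op 1: CLOSE 3-4: Q_total=10.00, C_total=3.00, V=3.33; Q3=6.67, Q4=3.33; dissipated=8.333
Op 2: CLOSE 2-3: Q_total=10.67, C_total=8.00, V=1.33; Q2=8.00, Q3=2.67; dissipated=5.333
Op 3: CLOSE 2-1: Q_total=25.00, C_total=9.00, V=2.78; Q2=16.67, Q1=8.33; dissipated=18.778
Op 4: CLOSE 2-1: Q_total=25.00, C_total=9.00, V=2.78; Q2=16.67, Q1=8.33; dissipated=0.000
Op 5: CLOSE 3-2: Q_total=19.33, C_total=8.00, V=2.42; Q3=4.83, Q2=14.50; dissipated=1.565
Total dissipated: 34.009 μJ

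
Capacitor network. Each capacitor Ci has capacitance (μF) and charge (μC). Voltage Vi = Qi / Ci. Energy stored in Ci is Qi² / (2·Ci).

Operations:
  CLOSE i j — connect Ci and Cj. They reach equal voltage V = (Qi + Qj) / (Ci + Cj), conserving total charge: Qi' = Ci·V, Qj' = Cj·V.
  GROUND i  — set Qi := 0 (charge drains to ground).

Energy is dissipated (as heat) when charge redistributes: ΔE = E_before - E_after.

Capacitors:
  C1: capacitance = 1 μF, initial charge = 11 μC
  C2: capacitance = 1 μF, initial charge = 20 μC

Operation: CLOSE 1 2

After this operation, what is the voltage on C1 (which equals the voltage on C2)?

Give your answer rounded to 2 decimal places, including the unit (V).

Initial: C1(1μF, Q=11μC, V=11.00V), C2(1μF, Q=20μC, V=20.00V)
Op 1: CLOSE 1-2: Q_total=31.00, C_total=2.00, V=15.50; Q1=15.50, Q2=15.50; dissipated=20.250

Answer: 15.50 V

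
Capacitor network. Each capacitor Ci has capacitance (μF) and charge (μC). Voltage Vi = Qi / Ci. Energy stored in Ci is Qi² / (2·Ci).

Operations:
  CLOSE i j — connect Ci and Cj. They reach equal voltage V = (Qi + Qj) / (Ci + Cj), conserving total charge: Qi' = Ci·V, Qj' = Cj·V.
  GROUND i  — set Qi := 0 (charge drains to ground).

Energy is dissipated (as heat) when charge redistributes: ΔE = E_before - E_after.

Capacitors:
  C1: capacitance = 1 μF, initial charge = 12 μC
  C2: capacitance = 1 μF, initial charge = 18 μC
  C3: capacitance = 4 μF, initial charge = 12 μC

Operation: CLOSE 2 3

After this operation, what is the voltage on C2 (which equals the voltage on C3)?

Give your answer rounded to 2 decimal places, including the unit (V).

Initial: C1(1μF, Q=12μC, V=12.00V), C2(1μF, Q=18μC, V=18.00V), C3(4μF, Q=12μC, V=3.00V)
Op 1: CLOSE 2-3: Q_total=30.00, C_total=5.00, V=6.00; Q2=6.00, Q3=24.00; dissipated=90.000

Answer: 6.00 V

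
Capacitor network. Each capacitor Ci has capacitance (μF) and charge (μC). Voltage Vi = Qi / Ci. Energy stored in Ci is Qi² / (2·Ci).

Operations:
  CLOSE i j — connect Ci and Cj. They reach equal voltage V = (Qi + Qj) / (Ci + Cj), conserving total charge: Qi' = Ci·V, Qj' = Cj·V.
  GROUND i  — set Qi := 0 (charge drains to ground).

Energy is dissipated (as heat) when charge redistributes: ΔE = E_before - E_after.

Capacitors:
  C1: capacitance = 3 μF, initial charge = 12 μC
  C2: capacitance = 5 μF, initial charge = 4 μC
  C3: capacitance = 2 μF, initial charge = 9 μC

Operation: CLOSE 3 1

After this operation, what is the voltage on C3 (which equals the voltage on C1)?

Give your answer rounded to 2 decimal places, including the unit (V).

Answer: 4.20 V

Derivation:
Initial: C1(3μF, Q=12μC, V=4.00V), C2(5μF, Q=4μC, V=0.80V), C3(2μF, Q=9μC, V=4.50V)
Op 1: CLOSE 3-1: Q_total=21.00, C_total=5.00, V=4.20; Q3=8.40, Q1=12.60; dissipated=0.150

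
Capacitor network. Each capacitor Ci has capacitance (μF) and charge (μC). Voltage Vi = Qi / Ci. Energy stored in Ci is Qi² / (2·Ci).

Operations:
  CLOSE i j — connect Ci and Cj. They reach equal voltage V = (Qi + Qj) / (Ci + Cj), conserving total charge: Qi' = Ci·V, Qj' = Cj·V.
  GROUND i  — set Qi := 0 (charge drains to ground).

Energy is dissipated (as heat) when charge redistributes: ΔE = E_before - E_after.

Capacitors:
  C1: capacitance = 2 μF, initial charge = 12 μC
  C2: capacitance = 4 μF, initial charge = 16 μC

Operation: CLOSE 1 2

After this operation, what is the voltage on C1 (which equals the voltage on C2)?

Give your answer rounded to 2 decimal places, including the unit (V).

Answer: 4.67 V

Derivation:
Initial: C1(2μF, Q=12μC, V=6.00V), C2(4μF, Q=16μC, V=4.00V)
Op 1: CLOSE 1-2: Q_total=28.00, C_total=6.00, V=4.67; Q1=9.33, Q2=18.67; dissipated=2.667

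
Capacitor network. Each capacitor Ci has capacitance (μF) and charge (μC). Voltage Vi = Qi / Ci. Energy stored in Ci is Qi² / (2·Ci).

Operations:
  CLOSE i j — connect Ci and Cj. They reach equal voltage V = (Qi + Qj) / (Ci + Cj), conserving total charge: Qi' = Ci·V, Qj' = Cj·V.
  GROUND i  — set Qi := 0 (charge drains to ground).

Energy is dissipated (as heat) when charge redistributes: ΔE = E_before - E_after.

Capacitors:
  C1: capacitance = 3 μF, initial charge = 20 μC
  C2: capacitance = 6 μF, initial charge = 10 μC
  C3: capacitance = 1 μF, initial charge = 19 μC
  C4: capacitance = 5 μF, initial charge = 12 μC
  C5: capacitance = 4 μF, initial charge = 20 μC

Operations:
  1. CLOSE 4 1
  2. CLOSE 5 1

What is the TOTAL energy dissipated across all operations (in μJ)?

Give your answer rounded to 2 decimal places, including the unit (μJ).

Initial: C1(3μF, Q=20μC, V=6.67V), C2(6μF, Q=10μC, V=1.67V), C3(1μF, Q=19μC, V=19.00V), C4(5μF, Q=12μC, V=2.40V), C5(4μF, Q=20μC, V=5.00V)
Op 1: CLOSE 4-1: Q_total=32.00, C_total=8.00, V=4.00; Q4=20.00, Q1=12.00; dissipated=17.067
Op 2: CLOSE 5-1: Q_total=32.00, C_total=7.00, V=4.57; Q5=18.29, Q1=13.71; dissipated=0.857
Total dissipated: 17.924 μJ

Answer: 17.92 μJ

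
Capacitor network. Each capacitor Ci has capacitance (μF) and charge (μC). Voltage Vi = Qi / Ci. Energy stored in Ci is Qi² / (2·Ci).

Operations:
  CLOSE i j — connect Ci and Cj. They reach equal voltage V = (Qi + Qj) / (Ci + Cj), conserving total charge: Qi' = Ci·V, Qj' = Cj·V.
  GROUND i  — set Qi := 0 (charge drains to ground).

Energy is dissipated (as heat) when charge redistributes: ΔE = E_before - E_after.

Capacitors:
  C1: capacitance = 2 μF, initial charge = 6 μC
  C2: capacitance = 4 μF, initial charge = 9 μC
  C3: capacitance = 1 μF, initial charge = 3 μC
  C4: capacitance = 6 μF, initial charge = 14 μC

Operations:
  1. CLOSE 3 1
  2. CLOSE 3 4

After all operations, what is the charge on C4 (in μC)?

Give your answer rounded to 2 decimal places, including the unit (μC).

Answer: 14.57 μC

Derivation:
Initial: C1(2μF, Q=6μC, V=3.00V), C2(4μF, Q=9μC, V=2.25V), C3(1μF, Q=3μC, V=3.00V), C4(6μF, Q=14μC, V=2.33V)
Op 1: CLOSE 3-1: Q_total=9.00, C_total=3.00, V=3.00; Q3=3.00, Q1=6.00; dissipated=0.000
Op 2: CLOSE 3-4: Q_total=17.00, C_total=7.00, V=2.43; Q3=2.43, Q4=14.57; dissipated=0.190
Final charges: Q1=6.00, Q2=9.00, Q3=2.43, Q4=14.57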